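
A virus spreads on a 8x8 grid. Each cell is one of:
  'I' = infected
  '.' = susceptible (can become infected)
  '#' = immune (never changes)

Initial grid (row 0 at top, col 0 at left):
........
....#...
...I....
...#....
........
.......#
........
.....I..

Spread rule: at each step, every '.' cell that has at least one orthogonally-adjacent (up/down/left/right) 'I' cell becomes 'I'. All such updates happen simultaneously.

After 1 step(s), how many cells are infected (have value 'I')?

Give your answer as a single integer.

Step 0 (initial): 2 infected
Step 1: +6 new -> 8 infected

Answer: 8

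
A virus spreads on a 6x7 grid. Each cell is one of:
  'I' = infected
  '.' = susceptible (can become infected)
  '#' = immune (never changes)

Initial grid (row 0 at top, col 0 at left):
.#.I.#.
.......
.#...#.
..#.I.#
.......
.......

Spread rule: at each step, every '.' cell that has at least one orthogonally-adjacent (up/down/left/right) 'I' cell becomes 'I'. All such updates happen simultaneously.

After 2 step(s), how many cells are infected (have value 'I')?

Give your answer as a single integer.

Step 0 (initial): 2 infected
Step 1: +7 new -> 9 infected
Step 2: +6 new -> 15 infected

Answer: 15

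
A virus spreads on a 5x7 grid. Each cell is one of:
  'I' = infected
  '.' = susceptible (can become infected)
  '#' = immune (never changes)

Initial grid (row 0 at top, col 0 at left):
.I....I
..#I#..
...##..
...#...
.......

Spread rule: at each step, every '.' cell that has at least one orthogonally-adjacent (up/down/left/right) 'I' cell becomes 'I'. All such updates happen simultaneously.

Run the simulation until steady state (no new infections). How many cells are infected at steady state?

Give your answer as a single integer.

Step 0 (initial): 3 infected
Step 1: +6 new -> 9 infected
Step 2: +5 new -> 14 infected
Step 3: +5 new -> 19 infected
Step 4: +5 new -> 24 infected
Step 5: +4 new -> 28 infected
Step 6: +2 new -> 30 infected
Step 7: +0 new -> 30 infected

Answer: 30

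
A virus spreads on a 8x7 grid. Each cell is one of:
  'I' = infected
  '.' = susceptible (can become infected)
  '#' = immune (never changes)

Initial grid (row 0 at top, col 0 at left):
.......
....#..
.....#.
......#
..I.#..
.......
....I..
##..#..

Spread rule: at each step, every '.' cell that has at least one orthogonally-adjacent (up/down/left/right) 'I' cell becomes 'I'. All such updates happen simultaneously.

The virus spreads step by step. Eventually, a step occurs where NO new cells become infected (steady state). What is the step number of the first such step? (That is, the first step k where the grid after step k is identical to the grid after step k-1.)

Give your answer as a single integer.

Answer: 11

Derivation:
Step 0 (initial): 2 infected
Step 1: +7 new -> 9 infected
Step 2: +11 new -> 20 infected
Step 3: +11 new -> 31 infected
Step 4: +8 new -> 39 infected
Step 5: +3 new -> 42 infected
Step 6: +2 new -> 44 infected
Step 7: +1 new -> 45 infected
Step 8: +2 new -> 47 infected
Step 9: +1 new -> 48 infected
Step 10: +1 new -> 49 infected
Step 11: +0 new -> 49 infected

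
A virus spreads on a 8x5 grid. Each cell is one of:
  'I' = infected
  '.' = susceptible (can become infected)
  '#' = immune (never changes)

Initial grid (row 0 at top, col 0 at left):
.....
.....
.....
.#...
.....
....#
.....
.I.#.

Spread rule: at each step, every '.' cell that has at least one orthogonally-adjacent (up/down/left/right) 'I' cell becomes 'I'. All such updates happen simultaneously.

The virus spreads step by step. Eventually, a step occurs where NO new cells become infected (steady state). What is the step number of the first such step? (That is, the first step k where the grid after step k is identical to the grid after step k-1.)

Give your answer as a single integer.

Step 0 (initial): 1 infected
Step 1: +3 new -> 4 infected
Step 2: +3 new -> 7 infected
Step 3: +4 new -> 11 infected
Step 4: +4 new -> 15 infected
Step 5: +4 new -> 19 infected
Step 6: +4 new -> 23 infected
Step 7: +5 new -> 28 infected
Step 8: +5 new -> 33 infected
Step 9: +3 new -> 36 infected
Step 10: +1 new -> 37 infected
Step 11: +0 new -> 37 infected

Answer: 11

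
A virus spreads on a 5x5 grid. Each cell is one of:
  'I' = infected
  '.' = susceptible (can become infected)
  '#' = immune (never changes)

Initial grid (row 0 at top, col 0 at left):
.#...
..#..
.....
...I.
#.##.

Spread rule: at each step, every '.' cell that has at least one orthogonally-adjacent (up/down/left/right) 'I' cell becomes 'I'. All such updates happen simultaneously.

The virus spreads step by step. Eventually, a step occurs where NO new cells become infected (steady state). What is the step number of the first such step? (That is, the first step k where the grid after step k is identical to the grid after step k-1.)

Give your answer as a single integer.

Answer: 7

Derivation:
Step 0 (initial): 1 infected
Step 1: +3 new -> 4 infected
Step 2: +5 new -> 9 infected
Step 3: +5 new -> 14 infected
Step 4: +4 new -> 18 infected
Step 5: +1 new -> 19 infected
Step 6: +1 new -> 20 infected
Step 7: +0 new -> 20 infected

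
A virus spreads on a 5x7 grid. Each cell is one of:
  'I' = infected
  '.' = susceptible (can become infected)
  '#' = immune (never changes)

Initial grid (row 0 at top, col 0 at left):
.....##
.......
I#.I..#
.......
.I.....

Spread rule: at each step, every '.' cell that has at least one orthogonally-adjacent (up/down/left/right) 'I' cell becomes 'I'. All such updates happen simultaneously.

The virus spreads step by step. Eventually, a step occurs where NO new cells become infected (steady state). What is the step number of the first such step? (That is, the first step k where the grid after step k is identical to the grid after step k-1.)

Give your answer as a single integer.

Step 0 (initial): 3 infected
Step 1: +9 new -> 12 infected
Step 2: +9 new -> 21 infected
Step 3: +6 new -> 27 infected
Step 4: +3 new -> 30 infected
Step 5: +1 new -> 31 infected
Step 6: +0 new -> 31 infected

Answer: 6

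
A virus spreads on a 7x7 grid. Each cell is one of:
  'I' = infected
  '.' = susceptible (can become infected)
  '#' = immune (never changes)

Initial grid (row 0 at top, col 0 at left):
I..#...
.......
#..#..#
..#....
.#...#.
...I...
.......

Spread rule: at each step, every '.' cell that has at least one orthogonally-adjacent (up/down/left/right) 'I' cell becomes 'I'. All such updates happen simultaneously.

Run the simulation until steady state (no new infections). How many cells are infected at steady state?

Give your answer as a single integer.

Step 0 (initial): 2 infected
Step 1: +6 new -> 8 infected
Step 2: +9 new -> 17 infected
Step 3: +7 new -> 24 infected
Step 4: +9 new -> 33 infected
Step 5: +4 new -> 37 infected
Step 6: +2 new -> 39 infected
Step 7: +2 new -> 41 infected
Step 8: +1 new -> 42 infected
Step 9: +0 new -> 42 infected

Answer: 42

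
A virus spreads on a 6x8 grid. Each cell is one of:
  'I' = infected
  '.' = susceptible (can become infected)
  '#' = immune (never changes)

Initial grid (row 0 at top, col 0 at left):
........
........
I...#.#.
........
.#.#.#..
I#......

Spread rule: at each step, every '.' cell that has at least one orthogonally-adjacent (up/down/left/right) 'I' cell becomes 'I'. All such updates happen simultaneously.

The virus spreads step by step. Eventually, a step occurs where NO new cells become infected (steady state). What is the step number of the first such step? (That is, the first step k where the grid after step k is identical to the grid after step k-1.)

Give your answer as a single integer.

Step 0 (initial): 2 infected
Step 1: +4 new -> 6 infected
Step 2: +4 new -> 10 infected
Step 3: +4 new -> 14 infected
Step 4: +4 new -> 18 infected
Step 5: +4 new -> 22 infected
Step 6: +5 new -> 27 infected
Step 7: +5 new -> 32 infected
Step 8: +5 new -> 37 infected
Step 9: +4 new -> 41 infected
Step 10: +1 new -> 42 infected
Step 11: +0 new -> 42 infected

Answer: 11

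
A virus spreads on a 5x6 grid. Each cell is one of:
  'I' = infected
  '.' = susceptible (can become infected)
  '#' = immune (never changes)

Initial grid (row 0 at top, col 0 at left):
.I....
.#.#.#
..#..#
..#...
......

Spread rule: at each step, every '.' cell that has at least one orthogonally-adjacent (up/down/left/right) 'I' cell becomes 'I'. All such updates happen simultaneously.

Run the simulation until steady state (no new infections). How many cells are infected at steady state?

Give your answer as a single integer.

Step 0 (initial): 1 infected
Step 1: +2 new -> 3 infected
Step 2: +3 new -> 6 infected
Step 3: +2 new -> 8 infected
Step 4: +4 new -> 12 infected
Step 5: +3 new -> 15 infected
Step 6: +3 new -> 18 infected
Step 7: +4 new -> 22 infected
Step 8: +2 new -> 24 infected
Step 9: +0 new -> 24 infected

Answer: 24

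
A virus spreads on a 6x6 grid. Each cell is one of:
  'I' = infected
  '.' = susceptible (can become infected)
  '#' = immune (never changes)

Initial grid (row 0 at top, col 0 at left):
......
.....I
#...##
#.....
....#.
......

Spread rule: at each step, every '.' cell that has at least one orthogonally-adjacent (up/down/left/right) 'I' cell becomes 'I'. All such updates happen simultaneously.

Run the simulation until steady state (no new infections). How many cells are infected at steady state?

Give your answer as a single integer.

Step 0 (initial): 1 infected
Step 1: +2 new -> 3 infected
Step 2: +2 new -> 5 infected
Step 3: +3 new -> 8 infected
Step 4: +4 new -> 12 infected
Step 5: +6 new -> 18 infected
Step 6: +5 new -> 23 infected
Step 7: +4 new -> 27 infected
Step 8: +3 new -> 30 infected
Step 9: +1 new -> 31 infected
Step 10: +0 new -> 31 infected

Answer: 31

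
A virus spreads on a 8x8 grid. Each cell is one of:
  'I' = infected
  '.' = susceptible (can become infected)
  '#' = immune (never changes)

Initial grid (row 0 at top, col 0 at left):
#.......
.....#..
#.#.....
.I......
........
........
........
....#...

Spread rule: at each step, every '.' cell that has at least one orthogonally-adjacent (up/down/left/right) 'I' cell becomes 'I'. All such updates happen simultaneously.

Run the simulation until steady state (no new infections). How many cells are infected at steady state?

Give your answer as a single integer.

Answer: 59

Derivation:
Step 0 (initial): 1 infected
Step 1: +4 new -> 5 infected
Step 2: +5 new -> 10 infected
Step 3: +9 new -> 19 infected
Step 4: +9 new -> 28 infected
Step 5: +9 new -> 37 infected
Step 6: +7 new -> 44 infected
Step 7: +6 new -> 50 infected
Step 8: +5 new -> 55 infected
Step 9: +3 new -> 58 infected
Step 10: +1 new -> 59 infected
Step 11: +0 new -> 59 infected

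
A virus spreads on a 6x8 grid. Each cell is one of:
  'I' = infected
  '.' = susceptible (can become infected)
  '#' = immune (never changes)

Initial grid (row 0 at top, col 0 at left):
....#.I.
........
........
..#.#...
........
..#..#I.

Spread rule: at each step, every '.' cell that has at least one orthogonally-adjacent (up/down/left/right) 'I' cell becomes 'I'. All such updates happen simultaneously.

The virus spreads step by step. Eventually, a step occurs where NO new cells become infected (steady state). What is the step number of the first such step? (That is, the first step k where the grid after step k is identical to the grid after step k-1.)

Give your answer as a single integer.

Step 0 (initial): 2 infected
Step 1: +5 new -> 7 infected
Step 2: +6 new -> 13 infected
Step 3: +6 new -> 19 infected
Step 4: +4 new -> 23 infected
Step 5: +6 new -> 29 infected
Step 6: +4 new -> 33 infected
Step 7: +6 new -> 39 infected
Step 8: +4 new -> 43 infected
Step 9: +0 new -> 43 infected

Answer: 9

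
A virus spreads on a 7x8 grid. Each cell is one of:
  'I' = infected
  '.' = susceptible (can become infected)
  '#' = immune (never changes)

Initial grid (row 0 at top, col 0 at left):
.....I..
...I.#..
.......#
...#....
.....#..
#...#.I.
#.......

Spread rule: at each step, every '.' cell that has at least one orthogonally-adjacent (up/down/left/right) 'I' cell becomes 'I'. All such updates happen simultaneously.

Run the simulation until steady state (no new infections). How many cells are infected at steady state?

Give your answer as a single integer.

Answer: 49

Derivation:
Step 0 (initial): 3 infected
Step 1: +10 new -> 13 infected
Step 2: +10 new -> 23 infected
Step 3: +11 new -> 34 infected
Step 4: +6 new -> 40 infected
Step 5: +6 new -> 46 infected
Step 6: +3 new -> 49 infected
Step 7: +0 new -> 49 infected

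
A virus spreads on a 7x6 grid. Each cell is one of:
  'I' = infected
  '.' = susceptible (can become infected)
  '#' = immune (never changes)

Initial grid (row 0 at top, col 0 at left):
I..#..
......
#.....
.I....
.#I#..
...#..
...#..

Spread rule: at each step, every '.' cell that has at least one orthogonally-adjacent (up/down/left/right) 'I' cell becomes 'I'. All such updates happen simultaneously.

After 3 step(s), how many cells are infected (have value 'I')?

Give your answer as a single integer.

Step 0 (initial): 3 infected
Step 1: +6 new -> 9 infected
Step 2: +7 new -> 16 infected
Step 3: +5 new -> 21 infected

Answer: 21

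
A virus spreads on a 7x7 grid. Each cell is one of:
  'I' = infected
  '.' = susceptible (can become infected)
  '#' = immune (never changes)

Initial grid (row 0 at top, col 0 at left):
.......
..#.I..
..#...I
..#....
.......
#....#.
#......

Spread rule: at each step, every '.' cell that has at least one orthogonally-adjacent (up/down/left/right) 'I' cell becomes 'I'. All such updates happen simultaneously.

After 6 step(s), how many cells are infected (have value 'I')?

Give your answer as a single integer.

Answer: 36

Derivation:
Step 0 (initial): 2 infected
Step 1: +7 new -> 9 infected
Step 2: +7 new -> 16 infected
Step 3: +5 new -> 21 infected
Step 4: +4 new -> 25 infected
Step 5: +6 new -> 31 infected
Step 6: +5 new -> 36 infected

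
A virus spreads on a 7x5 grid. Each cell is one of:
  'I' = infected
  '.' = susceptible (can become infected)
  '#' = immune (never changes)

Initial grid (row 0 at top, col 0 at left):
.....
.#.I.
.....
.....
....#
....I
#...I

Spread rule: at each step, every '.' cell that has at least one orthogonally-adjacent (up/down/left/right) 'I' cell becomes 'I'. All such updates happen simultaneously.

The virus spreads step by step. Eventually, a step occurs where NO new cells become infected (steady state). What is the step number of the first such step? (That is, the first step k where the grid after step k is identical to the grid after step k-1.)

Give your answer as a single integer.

Answer: 6

Derivation:
Step 0 (initial): 3 infected
Step 1: +6 new -> 9 infected
Step 2: +8 new -> 17 infected
Step 3: +7 new -> 24 infected
Step 4: +5 new -> 29 infected
Step 5: +3 new -> 32 infected
Step 6: +0 new -> 32 infected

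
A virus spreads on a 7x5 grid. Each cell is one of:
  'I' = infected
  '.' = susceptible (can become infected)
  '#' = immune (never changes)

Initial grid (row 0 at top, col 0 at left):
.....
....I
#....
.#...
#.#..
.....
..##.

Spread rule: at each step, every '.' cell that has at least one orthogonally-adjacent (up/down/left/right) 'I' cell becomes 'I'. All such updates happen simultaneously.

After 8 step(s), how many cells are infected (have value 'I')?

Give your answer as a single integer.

Answer: 27

Derivation:
Step 0 (initial): 1 infected
Step 1: +3 new -> 4 infected
Step 2: +4 new -> 8 infected
Step 3: +5 new -> 13 infected
Step 4: +6 new -> 19 infected
Step 5: +3 new -> 22 infected
Step 6: +1 new -> 23 infected
Step 7: +1 new -> 24 infected
Step 8: +3 new -> 27 infected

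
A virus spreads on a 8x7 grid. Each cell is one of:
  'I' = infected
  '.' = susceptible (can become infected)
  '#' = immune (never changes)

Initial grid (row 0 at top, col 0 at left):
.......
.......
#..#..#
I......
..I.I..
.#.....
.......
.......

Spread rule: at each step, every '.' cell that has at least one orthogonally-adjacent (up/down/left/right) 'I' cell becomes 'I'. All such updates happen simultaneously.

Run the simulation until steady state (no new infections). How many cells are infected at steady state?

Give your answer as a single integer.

Step 0 (initial): 3 infected
Step 1: +9 new -> 12 infected
Step 2: +11 new -> 23 infected
Step 3: +12 new -> 35 infected
Step 4: +11 new -> 46 infected
Step 5: +5 new -> 51 infected
Step 6: +1 new -> 52 infected
Step 7: +0 new -> 52 infected

Answer: 52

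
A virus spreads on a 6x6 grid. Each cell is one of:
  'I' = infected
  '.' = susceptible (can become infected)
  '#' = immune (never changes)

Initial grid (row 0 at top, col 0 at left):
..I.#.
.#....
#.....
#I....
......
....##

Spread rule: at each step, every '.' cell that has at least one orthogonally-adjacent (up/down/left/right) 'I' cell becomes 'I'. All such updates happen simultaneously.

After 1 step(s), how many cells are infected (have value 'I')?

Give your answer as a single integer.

Answer: 8

Derivation:
Step 0 (initial): 2 infected
Step 1: +6 new -> 8 infected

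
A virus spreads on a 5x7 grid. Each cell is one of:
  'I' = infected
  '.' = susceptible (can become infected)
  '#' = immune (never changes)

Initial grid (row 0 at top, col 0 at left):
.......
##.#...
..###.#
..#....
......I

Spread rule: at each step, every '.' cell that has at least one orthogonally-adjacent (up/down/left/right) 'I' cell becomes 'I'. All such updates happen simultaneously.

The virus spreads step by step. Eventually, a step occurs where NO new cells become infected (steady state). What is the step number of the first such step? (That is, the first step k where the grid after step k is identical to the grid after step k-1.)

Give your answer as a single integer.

Answer: 11

Derivation:
Step 0 (initial): 1 infected
Step 1: +2 new -> 3 infected
Step 2: +2 new -> 5 infected
Step 3: +3 new -> 8 infected
Step 4: +3 new -> 11 infected
Step 5: +4 new -> 15 infected
Step 6: +4 new -> 19 infected
Step 7: +3 new -> 22 infected
Step 8: +2 new -> 24 infected
Step 9: +2 new -> 26 infected
Step 10: +1 new -> 27 infected
Step 11: +0 new -> 27 infected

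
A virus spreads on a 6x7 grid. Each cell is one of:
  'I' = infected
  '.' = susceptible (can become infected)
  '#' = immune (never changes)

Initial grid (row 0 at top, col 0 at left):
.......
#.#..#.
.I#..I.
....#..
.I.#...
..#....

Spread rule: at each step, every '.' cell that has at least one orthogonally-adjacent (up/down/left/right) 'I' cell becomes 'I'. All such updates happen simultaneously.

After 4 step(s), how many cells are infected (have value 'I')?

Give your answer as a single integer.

Answer: 34

Derivation:
Step 0 (initial): 3 infected
Step 1: +9 new -> 12 infected
Step 2: +9 new -> 21 infected
Step 3: +9 new -> 30 infected
Step 4: +4 new -> 34 infected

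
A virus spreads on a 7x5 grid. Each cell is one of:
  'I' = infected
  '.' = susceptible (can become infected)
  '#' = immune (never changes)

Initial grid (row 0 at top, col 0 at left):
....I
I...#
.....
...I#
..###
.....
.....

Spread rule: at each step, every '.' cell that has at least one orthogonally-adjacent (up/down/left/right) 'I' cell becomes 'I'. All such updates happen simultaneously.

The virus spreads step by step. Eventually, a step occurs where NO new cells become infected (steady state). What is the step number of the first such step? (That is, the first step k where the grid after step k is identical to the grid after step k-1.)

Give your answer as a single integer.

Step 0 (initial): 3 infected
Step 1: +6 new -> 9 infected
Step 2: +9 new -> 18 infected
Step 3: +2 new -> 20 infected
Step 4: +2 new -> 22 infected
Step 5: +3 new -> 25 infected
Step 6: +2 new -> 27 infected
Step 7: +2 new -> 29 infected
Step 8: +1 new -> 30 infected
Step 9: +0 new -> 30 infected

Answer: 9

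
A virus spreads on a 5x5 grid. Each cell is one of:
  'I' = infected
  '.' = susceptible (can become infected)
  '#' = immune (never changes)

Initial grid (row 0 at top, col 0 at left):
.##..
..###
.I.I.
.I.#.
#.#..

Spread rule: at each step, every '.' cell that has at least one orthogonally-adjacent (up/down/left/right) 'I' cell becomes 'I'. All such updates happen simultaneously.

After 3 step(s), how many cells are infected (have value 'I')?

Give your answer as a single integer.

Step 0 (initial): 3 infected
Step 1: +7 new -> 10 infected
Step 2: +2 new -> 12 infected
Step 3: +2 new -> 14 infected

Answer: 14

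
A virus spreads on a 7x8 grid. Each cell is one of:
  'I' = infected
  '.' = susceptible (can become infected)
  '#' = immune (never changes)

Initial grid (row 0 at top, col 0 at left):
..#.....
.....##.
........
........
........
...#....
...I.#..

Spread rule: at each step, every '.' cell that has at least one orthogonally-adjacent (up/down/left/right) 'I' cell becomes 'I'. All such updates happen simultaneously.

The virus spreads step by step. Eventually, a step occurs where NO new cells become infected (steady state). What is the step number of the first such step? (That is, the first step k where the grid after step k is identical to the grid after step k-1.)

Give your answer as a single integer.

Answer: 11

Derivation:
Step 0 (initial): 1 infected
Step 1: +2 new -> 3 infected
Step 2: +3 new -> 6 infected
Step 3: +5 new -> 11 infected
Step 4: +7 new -> 18 infected
Step 5: +9 new -> 27 infected
Step 6: +9 new -> 36 infected
Step 7: +6 new -> 42 infected
Step 8: +5 new -> 47 infected
Step 9: +3 new -> 50 infected
Step 10: +1 new -> 51 infected
Step 11: +0 new -> 51 infected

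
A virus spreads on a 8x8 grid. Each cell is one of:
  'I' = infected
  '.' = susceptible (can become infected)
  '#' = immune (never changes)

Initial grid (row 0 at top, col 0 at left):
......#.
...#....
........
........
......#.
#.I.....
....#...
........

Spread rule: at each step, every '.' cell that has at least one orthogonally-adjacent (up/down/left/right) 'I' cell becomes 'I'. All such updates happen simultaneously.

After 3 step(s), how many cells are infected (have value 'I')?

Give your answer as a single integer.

Step 0 (initial): 1 infected
Step 1: +4 new -> 5 infected
Step 2: +7 new -> 12 infected
Step 3: +9 new -> 21 infected

Answer: 21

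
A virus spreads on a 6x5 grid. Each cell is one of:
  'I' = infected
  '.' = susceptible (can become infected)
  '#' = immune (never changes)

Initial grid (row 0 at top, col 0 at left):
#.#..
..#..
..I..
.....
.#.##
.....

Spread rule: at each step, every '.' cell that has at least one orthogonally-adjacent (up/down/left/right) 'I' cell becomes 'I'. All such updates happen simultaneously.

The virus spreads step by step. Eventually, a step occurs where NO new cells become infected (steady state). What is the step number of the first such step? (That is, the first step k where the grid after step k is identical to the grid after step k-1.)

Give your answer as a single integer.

Step 0 (initial): 1 infected
Step 1: +3 new -> 4 infected
Step 2: +7 new -> 11 infected
Step 3: +7 new -> 18 infected
Step 4: +4 new -> 22 infected
Step 5: +2 new -> 24 infected
Step 6: +0 new -> 24 infected

Answer: 6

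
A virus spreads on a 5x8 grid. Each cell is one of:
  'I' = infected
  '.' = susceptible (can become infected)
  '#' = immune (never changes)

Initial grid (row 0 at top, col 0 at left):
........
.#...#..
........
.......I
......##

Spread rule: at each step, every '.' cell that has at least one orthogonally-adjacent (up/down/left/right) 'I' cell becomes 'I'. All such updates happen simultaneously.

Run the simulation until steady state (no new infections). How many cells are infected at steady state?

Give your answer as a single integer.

Step 0 (initial): 1 infected
Step 1: +2 new -> 3 infected
Step 2: +3 new -> 6 infected
Step 3: +5 new -> 11 infected
Step 4: +4 new -> 15 infected
Step 5: +5 new -> 20 infected
Step 6: +5 new -> 25 infected
Step 7: +5 new -> 30 infected
Step 8: +3 new -> 33 infected
Step 9: +2 new -> 35 infected
Step 10: +1 new -> 36 infected
Step 11: +0 new -> 36 infected

Answer: 36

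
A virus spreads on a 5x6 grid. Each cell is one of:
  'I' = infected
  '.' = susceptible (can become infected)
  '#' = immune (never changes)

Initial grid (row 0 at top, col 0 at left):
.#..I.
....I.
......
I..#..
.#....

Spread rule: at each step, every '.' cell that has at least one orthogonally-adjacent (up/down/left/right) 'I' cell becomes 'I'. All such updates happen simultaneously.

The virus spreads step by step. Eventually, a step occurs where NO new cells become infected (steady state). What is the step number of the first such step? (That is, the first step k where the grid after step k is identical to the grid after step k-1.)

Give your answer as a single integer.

Answer: 5

Derivation:
Step 0 (initial): 3 infected
Step 1: +8 new -> 11 infected
Step 2: +8 new -> 19 infected
Step 3: +6 new -> 25 infected
Step 4: +2 new -> 27 infected
Step 5: +0 new -> 27 infected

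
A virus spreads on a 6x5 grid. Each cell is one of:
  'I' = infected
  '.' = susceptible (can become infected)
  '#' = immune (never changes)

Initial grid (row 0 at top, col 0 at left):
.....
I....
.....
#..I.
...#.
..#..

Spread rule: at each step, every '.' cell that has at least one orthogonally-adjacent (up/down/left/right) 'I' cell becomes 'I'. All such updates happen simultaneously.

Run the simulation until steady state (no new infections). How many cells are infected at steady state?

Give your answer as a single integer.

Step 0 (initial): 2 infected
Step 1: +6 new -> 8 infected
Step 2: +9 new -> 17 infected
Step 3: +5 new -> 22 infected
Step 4: +4 new -> 26 infected
Step 5: +1 new -> 27 infected
Step 6: +0 new -> 27 infected

Answer: 27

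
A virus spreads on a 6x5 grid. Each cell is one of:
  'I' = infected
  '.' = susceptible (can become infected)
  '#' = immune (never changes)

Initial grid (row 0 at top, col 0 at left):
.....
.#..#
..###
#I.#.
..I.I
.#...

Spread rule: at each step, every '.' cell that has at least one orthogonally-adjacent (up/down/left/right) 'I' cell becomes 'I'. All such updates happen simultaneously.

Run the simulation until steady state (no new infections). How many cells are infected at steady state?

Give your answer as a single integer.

Step 0 (initial): 3 infected
Step 1: +7 new -> 10 infected
Step 2: +3 new -> 13 infected
Step 3: +2 new -> 15 infected
Step 4: +1 new -> 16 infected
Step 5: +1 new -> 17 infected
Step 6: +1 new -> 18 infected
Step 7: +2 new -> 20 infected
Step 8: +2 new -> 22 infected
Step 9: +0 new -> 22 infected

Answer: 22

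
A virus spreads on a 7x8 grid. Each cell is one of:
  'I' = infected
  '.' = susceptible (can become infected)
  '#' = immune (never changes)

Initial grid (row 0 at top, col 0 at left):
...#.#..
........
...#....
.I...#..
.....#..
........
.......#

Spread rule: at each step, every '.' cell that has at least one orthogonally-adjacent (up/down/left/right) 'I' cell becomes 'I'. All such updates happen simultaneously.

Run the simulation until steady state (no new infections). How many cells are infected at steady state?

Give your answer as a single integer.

Step 0 (initial): 1 infected
Step 1: +4 new -> 5 infected
Step 2: +7 new -> 12 infected
Step 3: +8 new -> 20 infected
Step 4: +8 new -> 28 infected
Step 5: +4 new -> 32 infected
Step 6: +5 new -> 37 infected
Step 7: +5 new -> 42 infected
Step 8: +6 new -> 48 infected
Step 9: +2 new -> 50 infected
Step 10: +0 new -> 50 infected

Answer: 50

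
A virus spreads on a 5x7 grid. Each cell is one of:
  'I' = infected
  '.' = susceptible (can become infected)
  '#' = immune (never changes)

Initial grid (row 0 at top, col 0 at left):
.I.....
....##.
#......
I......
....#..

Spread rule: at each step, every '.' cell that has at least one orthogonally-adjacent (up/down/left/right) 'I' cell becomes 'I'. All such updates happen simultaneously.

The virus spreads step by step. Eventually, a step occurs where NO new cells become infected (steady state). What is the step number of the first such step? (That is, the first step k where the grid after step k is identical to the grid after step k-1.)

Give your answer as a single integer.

Step 0 (initial): 2 infected
Step 1: +5 new -> 7 infected
Step 2: +6 new -> 13 infected
Step 3: +5 new -> 18 infected
Step 4: +4 new -> 22 infected
Step 5: +3 new -> 25 infected
Step 6: +4 new -> 29 infected
Step 7: +2 new -> 31 infected
Step 8: +0 new -> 31 infected

Answer: 8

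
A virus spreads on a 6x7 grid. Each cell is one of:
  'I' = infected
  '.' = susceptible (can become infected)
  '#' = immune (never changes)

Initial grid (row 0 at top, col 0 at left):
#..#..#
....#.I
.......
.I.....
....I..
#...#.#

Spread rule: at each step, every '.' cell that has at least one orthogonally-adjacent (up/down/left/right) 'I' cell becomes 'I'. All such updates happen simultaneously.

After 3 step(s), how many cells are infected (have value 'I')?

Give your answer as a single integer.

Answer: 33

Derivation:
Step 0 (initial): 3 infected
Step 1: +9 new -> 12 infected
Step 2: +15 new -> 27 infected
Step 3: +6 new -> 33 infected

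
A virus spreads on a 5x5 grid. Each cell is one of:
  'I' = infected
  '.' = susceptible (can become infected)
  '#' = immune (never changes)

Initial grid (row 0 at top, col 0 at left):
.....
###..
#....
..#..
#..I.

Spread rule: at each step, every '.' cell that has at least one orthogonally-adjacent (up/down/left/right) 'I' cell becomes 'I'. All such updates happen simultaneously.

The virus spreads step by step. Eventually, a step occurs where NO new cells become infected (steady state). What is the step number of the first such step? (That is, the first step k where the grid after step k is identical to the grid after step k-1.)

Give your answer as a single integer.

Step 0 (initial): 1 infected
Step 1: +3 new -> 4 infected
Step 2: +3 new -> 7 infected
Step 3: +4 new -> 11 infected
Step 4: +4 new -> 15 infected
Step 5: +2 new -> 17 infected
Step 6: +1 new -> 18 infected
Step 7: +1 new -> 19 infected
Step 8: +0 new -> 19 infected

Answer: 8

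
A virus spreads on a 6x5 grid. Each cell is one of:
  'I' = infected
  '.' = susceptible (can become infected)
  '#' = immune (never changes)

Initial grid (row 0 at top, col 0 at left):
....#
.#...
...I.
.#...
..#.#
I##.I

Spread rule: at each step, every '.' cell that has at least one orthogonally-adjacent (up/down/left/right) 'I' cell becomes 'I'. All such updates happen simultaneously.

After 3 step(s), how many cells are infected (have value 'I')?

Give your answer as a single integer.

Step 0 (initial): 3 infected
Step 1: +6 new -> 9 infected
Step 2: +9 new -> 18 infected
Step 3: +2 new -> 20 infected

Answer: 20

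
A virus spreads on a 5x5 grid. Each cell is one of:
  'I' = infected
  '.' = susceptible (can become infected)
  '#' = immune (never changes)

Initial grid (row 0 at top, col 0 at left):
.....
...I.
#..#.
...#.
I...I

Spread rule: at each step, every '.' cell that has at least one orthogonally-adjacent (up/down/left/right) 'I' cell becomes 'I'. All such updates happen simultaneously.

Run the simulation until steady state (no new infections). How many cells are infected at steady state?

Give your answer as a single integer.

Answer: 22

Derivation:
Step 0 (initial): 3 infected
Step 1: +7 new -> 10 infected
Step 2: +7 new -> 17 infected
Step 3: +4 new -> 21 infected
Step 4: +1 new -> 22 infected
Step 5: +0 new -> 22 infected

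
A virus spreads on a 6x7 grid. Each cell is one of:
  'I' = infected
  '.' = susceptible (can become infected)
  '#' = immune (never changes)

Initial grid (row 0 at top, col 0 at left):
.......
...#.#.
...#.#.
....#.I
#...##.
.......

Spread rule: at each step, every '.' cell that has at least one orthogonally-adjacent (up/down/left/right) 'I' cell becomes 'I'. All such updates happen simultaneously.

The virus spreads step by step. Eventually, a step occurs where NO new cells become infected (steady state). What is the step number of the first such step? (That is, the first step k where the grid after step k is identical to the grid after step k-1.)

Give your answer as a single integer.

Answer: 12

Derivation:
Step 0 (initial): 1 infected
Step 1: +3 new -> 4 infected
Step 2: +2 new -> 6 infected
Step 3: +2 new -> 8 infected
Step 4: +2 new -> 10 infected
Step 5: +2 new -> 12 infected
Step 6: +4 new -> 16 infected
Step 7: +5 new -> 21 infected
Step 8: +5 new -> 26 infected
Step 9: +4 new -> 30 infected
Step 10: +3 new -> 33 infected
Step 11: +1 new -> 34 infected
Step 12: +0 new -> 34 infected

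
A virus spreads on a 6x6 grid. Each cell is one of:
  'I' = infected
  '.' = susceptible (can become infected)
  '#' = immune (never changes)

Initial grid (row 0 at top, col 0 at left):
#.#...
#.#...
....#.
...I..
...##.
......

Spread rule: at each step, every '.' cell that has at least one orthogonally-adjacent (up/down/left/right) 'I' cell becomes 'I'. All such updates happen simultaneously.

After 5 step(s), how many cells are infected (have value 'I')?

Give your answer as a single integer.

Step 0 (initial): 1 infected
Step 1: +3 new -> 4 infected
Step 2: +5 new -> 9 infected
Step 3: +8 new -> 17 infected
Step 4: +8 new -> 25 infected
Step 5: +4 new -> 29 infected

Answer: 29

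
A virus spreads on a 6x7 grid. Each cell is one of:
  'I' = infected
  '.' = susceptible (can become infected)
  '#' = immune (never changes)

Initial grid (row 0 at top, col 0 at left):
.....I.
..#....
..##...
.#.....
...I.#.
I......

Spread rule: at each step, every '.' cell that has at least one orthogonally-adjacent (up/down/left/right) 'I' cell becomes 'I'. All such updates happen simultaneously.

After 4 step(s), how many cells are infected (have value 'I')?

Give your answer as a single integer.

Step 0 (initial): 3 infected
Step 1: +9 new -> 12 infected
Step 2: +10 new -> 22 infected
Step 3: +7 new -> 29 infected
Step 4: +5 new -> 34 infected

Answer: 34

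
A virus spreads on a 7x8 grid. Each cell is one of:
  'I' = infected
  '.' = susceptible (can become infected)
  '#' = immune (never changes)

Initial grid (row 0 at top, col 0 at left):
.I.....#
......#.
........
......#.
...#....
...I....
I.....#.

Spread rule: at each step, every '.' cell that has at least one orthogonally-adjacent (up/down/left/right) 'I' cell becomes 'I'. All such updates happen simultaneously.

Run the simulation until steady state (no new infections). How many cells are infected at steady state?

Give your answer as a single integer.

Step 0 (initial): 3 infected
Step 1: +8 new -> 11 infected
Step 2: +11 new -> 22 infected
Step 3: +12 new -> 34 infected
Step 4: +8 new -> 42 infected
Step 5: +5 new -> 47 infected
Step 6: +2 new -> 49 infected
Step 7: +1 new -> 50 infected
Step 8: +1 new -> 51 infected
Step 9: +0 new -> 51 infected

Answer: 51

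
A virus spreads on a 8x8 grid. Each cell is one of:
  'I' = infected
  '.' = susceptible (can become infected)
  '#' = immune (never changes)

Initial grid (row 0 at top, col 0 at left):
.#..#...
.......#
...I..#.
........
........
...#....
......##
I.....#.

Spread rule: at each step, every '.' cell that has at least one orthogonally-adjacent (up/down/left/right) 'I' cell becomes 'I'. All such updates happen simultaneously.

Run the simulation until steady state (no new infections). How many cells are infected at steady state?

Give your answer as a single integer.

Answer: 55

Derivation:
Step 0 (initial): 2 infected
Step 1: +6 new -> 8 infected
Step 2: +11 new -> 19 infected
Step 3: +12 new -> 31 infected
Step 4: +11 new -> 42 infected
Step 5: +7 new -> 49 infected
Step 6: +5 new -> 54 infected
Step 7: +1 new -> 55 infected
Step 8: +0 new -> 55 infected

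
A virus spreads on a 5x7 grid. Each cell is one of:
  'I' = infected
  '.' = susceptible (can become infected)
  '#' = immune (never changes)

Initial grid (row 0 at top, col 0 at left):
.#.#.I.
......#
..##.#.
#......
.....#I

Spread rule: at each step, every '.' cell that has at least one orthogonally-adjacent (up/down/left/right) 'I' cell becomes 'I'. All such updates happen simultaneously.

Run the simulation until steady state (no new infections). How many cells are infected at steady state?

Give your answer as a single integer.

Answer: 27

Derivation:
Step 0 (initial): 2 infected
Step 1: +4 new -> 6 infected
Step 2: +3 new -> 9 infected
Step 3: +3 new -> 12 infected
Step 4: +3 new -> 15 infected
Step 5: +4 new -> 19 infected
Step 6: +4 new -> 23 infected
Step 7: +3 new -> 26 infected
Step 8: +1 new -> 27 infected
Step 9: +0 new -> 27 infected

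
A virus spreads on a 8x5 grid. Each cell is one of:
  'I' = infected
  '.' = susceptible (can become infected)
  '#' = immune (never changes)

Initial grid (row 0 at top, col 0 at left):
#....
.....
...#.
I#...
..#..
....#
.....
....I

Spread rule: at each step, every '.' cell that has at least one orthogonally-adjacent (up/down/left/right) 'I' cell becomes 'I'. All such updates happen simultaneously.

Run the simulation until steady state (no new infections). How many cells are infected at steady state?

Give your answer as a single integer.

Answer: 35

Derivation:
Step 0 (initial): 2 infected
Step 1: +4 new -> 6 infected
Step 2: +6 new -> 12 infected
Step 3: +7 new -> 19 infected
Step 4: +7 new -> 26 infected
Step 5: +4 new -> 30 infected
Step 6: +3 new -> 33 infected
Step 7: +2 new -> 35 infected
Step 8: +0 new -> 35 infected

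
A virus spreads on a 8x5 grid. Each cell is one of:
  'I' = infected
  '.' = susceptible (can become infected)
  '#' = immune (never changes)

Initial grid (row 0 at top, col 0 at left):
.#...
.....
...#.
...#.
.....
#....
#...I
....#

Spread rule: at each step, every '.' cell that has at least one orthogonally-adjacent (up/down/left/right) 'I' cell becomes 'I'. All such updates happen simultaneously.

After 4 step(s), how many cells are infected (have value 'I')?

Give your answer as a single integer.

Step 0 (initial): 1 infected
Step 1: +2 new -> 3 infected
Step 2: +4 new -> 7 infected
Step 3: +5 new -> 12 infected
Step 4: +4 new -> 16 infected

Answer: 16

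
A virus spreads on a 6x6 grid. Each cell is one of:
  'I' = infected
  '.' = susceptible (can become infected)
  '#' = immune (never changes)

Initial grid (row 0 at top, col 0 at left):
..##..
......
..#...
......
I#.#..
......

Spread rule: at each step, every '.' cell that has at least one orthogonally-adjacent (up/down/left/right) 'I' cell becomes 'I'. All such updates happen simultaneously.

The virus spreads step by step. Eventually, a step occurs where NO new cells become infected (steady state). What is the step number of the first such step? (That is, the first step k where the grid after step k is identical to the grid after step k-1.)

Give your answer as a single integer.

Answer: 10

Derivation:
Step 0 (initial): 1 infected
Step 1: +2 new -> 3 infected
Step 2: +3 new -> 6 infected
Step 3: +4 new -> 10 infected
Step 4: +5 new -> 15 infected
Step 5: +5 new -> 20 infected
Step 6: +5 new -> 25 infected
Step 7: +3 new -> 28 infected
Step 8: +2 new -> 30 infected
Step 9: +1 new -> 31 infected
Step 10: +0 new -> 31 infected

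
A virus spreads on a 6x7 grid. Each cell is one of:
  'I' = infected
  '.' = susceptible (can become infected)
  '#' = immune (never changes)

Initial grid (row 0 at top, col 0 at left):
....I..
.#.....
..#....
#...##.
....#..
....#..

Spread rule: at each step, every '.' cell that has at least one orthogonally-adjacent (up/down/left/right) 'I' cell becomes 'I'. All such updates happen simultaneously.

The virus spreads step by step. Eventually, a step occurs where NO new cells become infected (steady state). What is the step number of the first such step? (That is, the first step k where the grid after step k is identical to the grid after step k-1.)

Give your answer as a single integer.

Answer: 10

Derivation:
Step 0 (initial): 1 infected
Step 1: +3 new -> 4 infected
Step 2: +5 new -> 9 infected
Step 3: +5 new -> 14 infected
Step 4: +3 new -> 17 infected
Step 5: +4 new -> 21 infected
Step 6: +5 new -> 26 infected
Step 7: +5 new -> 31 infected
Step 8: +3 new -> 34 infected
Step 9: +1 new -> 35 infected
Step 10: +0 new -> 35 infected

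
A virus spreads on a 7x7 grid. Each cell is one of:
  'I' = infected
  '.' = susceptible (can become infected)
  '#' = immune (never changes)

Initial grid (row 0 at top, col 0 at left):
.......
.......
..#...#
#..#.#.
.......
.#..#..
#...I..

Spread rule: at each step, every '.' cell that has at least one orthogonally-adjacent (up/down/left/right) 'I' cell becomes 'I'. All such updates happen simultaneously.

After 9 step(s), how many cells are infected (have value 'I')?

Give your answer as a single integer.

Step 0 (initial): 1 infected
Step 1: +2 new -> 3 infected
Step 2: +4 new -> 7 infected
Step 3: +5 new -> 12 infected
Step 4: +3 new -> 15 infected
Step 5: +4 new -> 19 infected
Step 6: +3 new -> 22 infected
Step 7: +5 new -> 27 infected
Step 8: +5 new -> 32 infected
Step 9: +6 new -> 38 infected

Answer: 38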